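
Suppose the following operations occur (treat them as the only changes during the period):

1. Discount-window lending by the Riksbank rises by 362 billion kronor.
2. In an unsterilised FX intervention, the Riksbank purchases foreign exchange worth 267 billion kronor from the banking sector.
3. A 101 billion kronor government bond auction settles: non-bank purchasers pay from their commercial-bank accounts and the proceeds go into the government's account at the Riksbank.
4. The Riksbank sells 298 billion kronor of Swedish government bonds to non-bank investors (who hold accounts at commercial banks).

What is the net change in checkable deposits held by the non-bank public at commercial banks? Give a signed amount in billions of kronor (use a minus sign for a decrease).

Discount-window loan 362 billion kronor: the counterparty is a bank, so public deposits are unchanged → 0.
FX purchase 267 billion kronor: the counterparty is a bank, so public deposits are unchanged → 0.
Government account inflow 101 billion kronor: non-bank counterparties' bank balances fall → −101B.
Asset sale (to non-banks) 298 billion kronor: non-bank counterparties' bank balances fall → −298B.
Net: 0 + 0 − 101 − 298 = -399 billion.

-399 billion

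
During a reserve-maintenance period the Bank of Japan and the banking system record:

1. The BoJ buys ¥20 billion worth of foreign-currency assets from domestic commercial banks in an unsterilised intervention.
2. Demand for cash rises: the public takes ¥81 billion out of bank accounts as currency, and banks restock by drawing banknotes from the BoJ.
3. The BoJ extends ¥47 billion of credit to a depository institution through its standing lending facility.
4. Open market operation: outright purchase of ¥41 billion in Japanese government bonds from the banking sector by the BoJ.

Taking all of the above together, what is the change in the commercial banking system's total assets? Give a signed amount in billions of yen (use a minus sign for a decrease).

FX purchase ¥20 billion: just an asset swap on bank balance sheets → 0.
Currency withdrawal ¥81 billion: bank balance sheets shrink → −¥81B.
Discount-window loan ¥47 billion: bank balance sheets expand → +¥47B.
OMO purchase (from banks) ¥41 billion: just an asset swap on bank balance sheets → 0.
Net: 0 − 81 + 47 + 0 = -¥34 billion.

-¥34 billion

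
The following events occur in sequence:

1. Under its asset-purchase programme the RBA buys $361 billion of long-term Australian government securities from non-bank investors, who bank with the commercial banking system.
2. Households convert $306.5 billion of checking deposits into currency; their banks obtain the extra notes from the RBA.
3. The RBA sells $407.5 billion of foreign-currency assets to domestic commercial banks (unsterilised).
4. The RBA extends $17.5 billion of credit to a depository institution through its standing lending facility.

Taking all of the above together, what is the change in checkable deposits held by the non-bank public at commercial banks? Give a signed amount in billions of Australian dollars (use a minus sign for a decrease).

Asset purchase (from non-banks) $361 billion: non-bank counterparties' bank balances rise → +$361B.
Currency withdrawal $306.5 billion: non-bank counterparties' bank balances fall → −$306.5B.
FX sale $407.5 billion: the counterparty is a bank, so public deposits are unchanged → 0.
Discount-window loan $17.5 billion: the counterparty is a bank, so public deposits are unchanged → 0.
Net: 361 − 306.5 + 0 + 0 = +$54.5 billion.

+$54.5 billion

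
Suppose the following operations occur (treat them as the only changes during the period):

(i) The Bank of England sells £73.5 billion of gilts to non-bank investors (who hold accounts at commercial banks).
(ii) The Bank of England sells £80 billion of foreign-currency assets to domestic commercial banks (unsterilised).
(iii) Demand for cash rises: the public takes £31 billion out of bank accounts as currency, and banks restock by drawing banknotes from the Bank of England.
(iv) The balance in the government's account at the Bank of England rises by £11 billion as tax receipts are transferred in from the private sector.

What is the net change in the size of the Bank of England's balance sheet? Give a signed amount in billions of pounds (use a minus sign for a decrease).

Asset sale (to non-banks) £73.5 billion: a Bank of England asset is shed → −£73.5B.
FX sale £80 billion: a Bank of England asset is shed → −£80B.
Currency withdrawal £31 billion: only the composition of liabilities changes → 0.
Government account inflow £11 billion: only the composition of liabilities changes → 0.
Net: −73.5 − 80 + 0 + 0 = -£153.5 billion.

-£153.5 billion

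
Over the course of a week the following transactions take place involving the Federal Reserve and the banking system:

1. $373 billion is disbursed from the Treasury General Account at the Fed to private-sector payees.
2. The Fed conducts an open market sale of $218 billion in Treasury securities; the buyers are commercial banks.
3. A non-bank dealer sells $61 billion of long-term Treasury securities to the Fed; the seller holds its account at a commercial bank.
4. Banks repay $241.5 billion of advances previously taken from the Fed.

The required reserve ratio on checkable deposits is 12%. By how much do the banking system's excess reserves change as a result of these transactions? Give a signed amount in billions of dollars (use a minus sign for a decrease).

Government spending $373 billion: reserves +$373B, deposits +$373B.
OMO sale (to banks) $218 billion: reserves −$218B, deposits 0.
Asset purchase (from non-banks) $61 billion: reserves +$61B, deposits +$61B.
Discount-window repayment $241.5 billion: reserves −$241.5B, deposits 0.
Totals: Δreserves = −$25.5B, Δdeposits = +$434B.
Δrequired reserves = 12% × +$434B = +$52.08B.
Δexcess reserves = Δreserves − Δrequired = −$25.5B − (+$52.08B) = -$77.58 billion.

-$77.58 billion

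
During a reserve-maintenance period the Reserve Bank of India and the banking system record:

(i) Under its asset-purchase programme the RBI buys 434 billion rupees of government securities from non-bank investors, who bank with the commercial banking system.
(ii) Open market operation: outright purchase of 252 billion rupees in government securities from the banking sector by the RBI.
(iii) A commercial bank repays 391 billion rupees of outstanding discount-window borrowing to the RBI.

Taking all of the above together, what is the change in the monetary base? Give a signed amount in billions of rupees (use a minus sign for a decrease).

+295 billion

Asset purchase (from non-banks) 434 billion rupees: RBI balance sheet expands → +434B.
OMO purchase (from banks) 252 billion rupees: RBI balance sheet expands → +252B.
Discount-window repayment 391 billion rupees: RBI balance sheet contracts → −391B.
Net: 434 + 252 − 391 = +295 billion.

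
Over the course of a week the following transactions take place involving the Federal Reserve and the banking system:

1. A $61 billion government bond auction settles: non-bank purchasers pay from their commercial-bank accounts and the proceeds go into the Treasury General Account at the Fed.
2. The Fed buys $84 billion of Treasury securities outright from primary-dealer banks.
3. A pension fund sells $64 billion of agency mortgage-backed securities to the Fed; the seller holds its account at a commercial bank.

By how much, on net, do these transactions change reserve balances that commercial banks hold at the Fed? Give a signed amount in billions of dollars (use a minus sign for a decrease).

Government account inflow $61 billion: funds move from bank reserves into the government account → −$61B.
OMO purchase (from banks) $84 billion: the Fed pays by crediting reserve accounts → +$84B.
Asset purchase (from non-banks) $64 billion: the Fed pays by crediting reserve accounts → +$64B.
Net: −61 + 84 + 64 = +$87 billion.

+$87 billion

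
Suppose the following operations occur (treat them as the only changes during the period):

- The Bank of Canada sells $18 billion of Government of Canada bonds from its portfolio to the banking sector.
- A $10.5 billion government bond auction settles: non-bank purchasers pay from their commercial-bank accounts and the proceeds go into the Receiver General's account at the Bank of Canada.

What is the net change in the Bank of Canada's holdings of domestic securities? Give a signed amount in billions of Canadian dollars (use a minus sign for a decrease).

OMO sale (to banks) $18 billion: securities removed from the Bank of Canada's portfolio → −$18B.
Government account inflow $10.5 billion: the Bank of Canada's securities portfolio is untouched → 0.
Net: −18 + 0 = -$18 billion.

-$18 billion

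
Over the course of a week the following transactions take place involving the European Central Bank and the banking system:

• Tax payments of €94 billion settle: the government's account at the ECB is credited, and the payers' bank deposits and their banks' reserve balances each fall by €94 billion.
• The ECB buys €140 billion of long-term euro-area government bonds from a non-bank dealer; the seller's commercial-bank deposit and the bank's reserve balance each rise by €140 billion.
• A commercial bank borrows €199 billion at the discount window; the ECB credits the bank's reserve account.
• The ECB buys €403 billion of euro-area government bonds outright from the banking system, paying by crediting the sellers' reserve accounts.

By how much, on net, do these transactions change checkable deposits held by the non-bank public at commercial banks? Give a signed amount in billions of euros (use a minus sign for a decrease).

Government account inflow €94 billion: non-bank counterparties' bank balances fall → −€94B.
Asset purchase (from non-banks) €140 billion: non-bank counterparties' bank balances rise → +€140B.
Discount-window loan €199 billion: the counterparty is a bank, so public deposits are unchanged → 0.
OMO purchase (from banks) €403 billion: the counterparty is a bank, so public deposits are unchanged → 0.
Net: −94 + 140 + 0 + 0 = +€46 billion.

+€46 billion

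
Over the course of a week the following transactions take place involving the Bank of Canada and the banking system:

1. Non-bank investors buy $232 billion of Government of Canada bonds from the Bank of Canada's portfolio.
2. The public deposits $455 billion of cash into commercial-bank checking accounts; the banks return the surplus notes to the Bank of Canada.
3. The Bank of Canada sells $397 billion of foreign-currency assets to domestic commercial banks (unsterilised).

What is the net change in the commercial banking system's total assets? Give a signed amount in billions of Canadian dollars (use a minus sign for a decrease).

Bank of Canada balance sheet:
  Assets:      Securities −$232B, Foreign assets −$397B
  Liabilities: Bank reserves −$174B, Currency in circulation −$455B
Commercial banking system:
  Assets:      Reserves at CB −$174B, Foreign assets +$397B
  Liabilities: Checkable deposits +$223B
Change in total bank assets = +$223 billion.

+$223 billion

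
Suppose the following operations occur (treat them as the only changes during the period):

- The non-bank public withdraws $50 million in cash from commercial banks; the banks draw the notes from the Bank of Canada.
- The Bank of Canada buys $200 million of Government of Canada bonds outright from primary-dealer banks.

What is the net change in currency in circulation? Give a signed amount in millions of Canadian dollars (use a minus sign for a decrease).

Bank of Canada balance sheet:
  Assets:      Securities +$200M
  Liabilities: Bank reserves +$150M, Currency in circulation +$50M
Commercial banking system:
  Assets:      Reserves at CB +$150M, Securities −$200M
  Liabilities: Checkable deposits −$50M
So the change in currency in circulation is +$50 million.

+$50 million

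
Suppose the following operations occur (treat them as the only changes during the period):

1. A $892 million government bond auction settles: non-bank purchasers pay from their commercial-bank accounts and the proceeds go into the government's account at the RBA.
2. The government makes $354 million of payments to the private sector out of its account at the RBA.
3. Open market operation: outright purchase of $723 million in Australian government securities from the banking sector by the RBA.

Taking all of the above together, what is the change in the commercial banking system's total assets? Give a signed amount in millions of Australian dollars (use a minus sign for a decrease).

-$538 million

Government account inflow $892 million: bank balance sheets shrink → −$892M.
Government spending $354 million: bank balance sheets expand → +$354M.
OMO purchase (from banks) $723 million: just an asset swap on bank balance sheets → 0.
Net: −892 + 354 + 0 = -$538 million.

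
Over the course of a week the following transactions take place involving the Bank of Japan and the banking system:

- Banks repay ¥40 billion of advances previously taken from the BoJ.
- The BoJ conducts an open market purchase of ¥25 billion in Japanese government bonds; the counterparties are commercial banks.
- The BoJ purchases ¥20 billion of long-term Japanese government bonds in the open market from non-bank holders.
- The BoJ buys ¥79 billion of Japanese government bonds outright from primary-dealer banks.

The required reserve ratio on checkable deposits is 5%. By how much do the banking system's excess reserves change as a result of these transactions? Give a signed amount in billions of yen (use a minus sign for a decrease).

+¥83 billion

Discount-window repayment ¥40 billion: reserves −¥40B, deposits 0.
OMO purchase (from banks) ¥25 billion: reserves +¥25B, deposits 0.
Asset purchase (from non-banks) ¥20 billion: reserves +¥20B, deposits +¥20B.
OMO purchase (from banks) ¥79 billion: reserves +¥79B, deposits 0.
Totals: Δreserves = +¥84B, Δdeposits = +¥20B.
Δrequired reserves = 5% × +¥20B = +¥1B.
Δexcess reserves = Δreserves − Δrequired = +¥84B − (+¥1B) = +¥83 billion.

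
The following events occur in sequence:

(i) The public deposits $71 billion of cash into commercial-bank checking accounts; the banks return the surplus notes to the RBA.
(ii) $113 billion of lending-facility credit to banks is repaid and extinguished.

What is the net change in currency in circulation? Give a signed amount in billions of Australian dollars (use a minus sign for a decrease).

Currency deposit $71 billion: notes return to the central bank → −$71B.
Discount-window repayment $113 billion: no currency enters or leaves circulation → 0.
Net: −71 + 0 = -$71 billion.

-$71 billion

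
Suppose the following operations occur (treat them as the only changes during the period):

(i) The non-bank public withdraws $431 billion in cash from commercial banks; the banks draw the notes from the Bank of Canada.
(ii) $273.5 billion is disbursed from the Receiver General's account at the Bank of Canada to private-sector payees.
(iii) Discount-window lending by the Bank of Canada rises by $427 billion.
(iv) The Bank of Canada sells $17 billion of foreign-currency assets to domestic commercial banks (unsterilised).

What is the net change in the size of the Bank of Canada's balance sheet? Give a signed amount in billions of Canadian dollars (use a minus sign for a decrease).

Currency withdrawal $431 billion: only the composition of liabilities changes → 0.
Government spending $273.5 billion: only the composition of liabilities changes → 0.
Discount-window loan $427 billion: a Bank of Canada asset is acquired → +$427B.
FX sale $17 billion: a Bank of Canada asset is shed → −$17B.
Net: 0 + 0 + 427 − 17 = +$410 billion.

+$410 billion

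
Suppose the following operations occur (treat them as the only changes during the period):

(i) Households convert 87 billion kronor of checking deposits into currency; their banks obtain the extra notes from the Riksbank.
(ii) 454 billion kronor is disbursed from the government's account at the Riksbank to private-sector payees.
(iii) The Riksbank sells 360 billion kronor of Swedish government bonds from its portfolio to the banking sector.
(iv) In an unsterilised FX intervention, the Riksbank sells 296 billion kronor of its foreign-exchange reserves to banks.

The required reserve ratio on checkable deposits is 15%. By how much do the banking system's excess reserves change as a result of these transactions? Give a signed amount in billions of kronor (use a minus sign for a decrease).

Currency withdrawal 87 billion kronor: reserves −87B, deposits −87B.
Government spending 454 billion kronor: reserves +454B, deposits +454B.
OMO sale (to banks) 360 billion kronor: reserves −360B, deposits 0.
FX sale 296 billion kronor: reserves −296B, deposits 0.
Totals: Δreserves = −289B, Δdeposits = +367B.
Δrequired reserves = 15% × +367B = +55.05B.
Δexcess reserves = Δreserves − Δrequired = −289B − (+55.05B) = -344.05 billion.

-344.05 billion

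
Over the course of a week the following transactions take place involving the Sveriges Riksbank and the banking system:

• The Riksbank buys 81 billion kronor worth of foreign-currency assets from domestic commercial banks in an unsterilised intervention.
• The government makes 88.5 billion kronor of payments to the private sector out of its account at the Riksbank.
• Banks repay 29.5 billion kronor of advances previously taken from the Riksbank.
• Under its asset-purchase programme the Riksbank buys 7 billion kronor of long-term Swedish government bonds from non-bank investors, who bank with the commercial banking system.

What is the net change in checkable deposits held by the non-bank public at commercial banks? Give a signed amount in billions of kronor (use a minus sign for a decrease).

+95.5 billion

Riksbank balance sheet:
  Assets:      Securities +7B, Loans to banks −29.5B, Foreign assets +81B
  Liabilities: Bank reserves +147B, Government deposits −88.5B
Commercial banking system:
  Assets:      Reserves at CB +147B, Foreign assets −81B
  Liabilities: Checkable deposits +95.5B, Borrowings from CB −29.5B
So the change in checkable deposits held by the non-bank public at commercial banks is +95.5 billion.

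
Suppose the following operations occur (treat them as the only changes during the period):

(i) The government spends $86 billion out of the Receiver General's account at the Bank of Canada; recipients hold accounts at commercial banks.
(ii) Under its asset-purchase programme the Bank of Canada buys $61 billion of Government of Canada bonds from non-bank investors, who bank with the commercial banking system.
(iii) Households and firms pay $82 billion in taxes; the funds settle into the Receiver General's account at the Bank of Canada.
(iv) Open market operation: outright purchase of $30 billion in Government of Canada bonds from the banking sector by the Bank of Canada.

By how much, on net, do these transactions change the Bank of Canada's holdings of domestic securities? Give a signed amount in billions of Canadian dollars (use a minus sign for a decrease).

+$91 billion

Bank of Canada balance sheet:
  Assets:      Securities +$91B
  Liabilities: Bank reserves +$95B, Government deposits −$4B
Commercial banking system:
  Assets:      Reserves at CB +$95B, Securities −$30B
  Liabilities: Checkable deposits +$65B
So the change in the Bank of Canada's holdings of domestic securities is +$91 billion.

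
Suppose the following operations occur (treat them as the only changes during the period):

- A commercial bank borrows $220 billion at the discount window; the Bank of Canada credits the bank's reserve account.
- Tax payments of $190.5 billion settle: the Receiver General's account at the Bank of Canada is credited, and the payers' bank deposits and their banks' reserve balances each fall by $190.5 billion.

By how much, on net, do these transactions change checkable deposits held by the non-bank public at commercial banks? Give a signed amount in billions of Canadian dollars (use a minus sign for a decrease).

Bank of Canada balance sheet:
  Assets:      Loans to banks +$220B
  Liabilities: Bank reserves +$29.5B, Government deposits +$190.5B
Commercial banking system:
  Assets:      Reserves at CB +$29.5B
  Liabilities: Checkable deposits −$190.5B, Borrowings from CB +$220B
So the change in checkable deposits held by the non-bank public at commercial banks is -$190.5 billion.

-$190.5 billion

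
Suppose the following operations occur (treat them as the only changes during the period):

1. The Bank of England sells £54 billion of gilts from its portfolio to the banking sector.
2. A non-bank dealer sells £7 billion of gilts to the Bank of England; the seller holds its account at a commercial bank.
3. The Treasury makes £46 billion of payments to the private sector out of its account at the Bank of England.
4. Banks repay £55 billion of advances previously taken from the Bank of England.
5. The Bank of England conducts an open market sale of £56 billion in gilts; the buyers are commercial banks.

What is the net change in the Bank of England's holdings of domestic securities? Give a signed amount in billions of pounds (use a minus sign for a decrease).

Bank of England balance sheet:
  Assets:      Securities −£103B, Loans to banks −£55B
  Liabilities: Bank reserves −£112B, Government deposits −£46B
Commercial banking system:
  Assets:      Reserves at CB −£112B, Securities +£110B
  Liabilities: Checkable deposits +£53B, Borrowings from CB −£55B
So the change in the Bank of England's holdings of domestic securities is -£103 billion.

-£103 billion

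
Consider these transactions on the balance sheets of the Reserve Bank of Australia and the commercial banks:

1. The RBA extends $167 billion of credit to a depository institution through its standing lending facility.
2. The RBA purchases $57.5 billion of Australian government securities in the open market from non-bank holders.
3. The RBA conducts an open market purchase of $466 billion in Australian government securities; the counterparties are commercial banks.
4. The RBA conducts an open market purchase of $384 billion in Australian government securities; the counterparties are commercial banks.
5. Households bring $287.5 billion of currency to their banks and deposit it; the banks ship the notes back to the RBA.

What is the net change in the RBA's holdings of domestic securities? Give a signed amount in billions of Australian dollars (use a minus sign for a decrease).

+$907.5 billion

RBA balance sheet:
  Assets:      Securities +$907.5B, Loans to banks +$167B
  Liabilities: Bank reserves +$1362B, Currency in circulation −$287.5B
So the change in the RBA's holdings of domestic securities is +$907.5 billion.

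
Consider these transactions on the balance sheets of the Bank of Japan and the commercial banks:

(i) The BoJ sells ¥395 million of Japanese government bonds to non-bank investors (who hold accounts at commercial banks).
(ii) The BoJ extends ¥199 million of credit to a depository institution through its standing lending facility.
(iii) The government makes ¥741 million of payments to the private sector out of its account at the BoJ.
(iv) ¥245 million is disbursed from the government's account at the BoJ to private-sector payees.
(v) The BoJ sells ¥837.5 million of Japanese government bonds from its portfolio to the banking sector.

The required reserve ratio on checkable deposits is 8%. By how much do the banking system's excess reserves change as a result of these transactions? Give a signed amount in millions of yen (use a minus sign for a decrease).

Asset sale (to non-banks) ¥395 million: reserves −¥395M, deposits −¥395M.
Discount-window loan ¥199 million: reserves +¥199M, deposits 0.
Government spending ¥741 million: reserves +¥741M, deposits +¥741M.
Government spending ¥245 million: reserves +¥245M, deposits +¥245M.
OMO sale (to banks) ¥837.5 million: reserves −¥837.5M, deposits 0.
Totals: Δreserves = −¥47.5M, Δdeposits = +¥591M.
Δrequired reserves = 8% × +¥591M = +¥47.28M.
Δexcess reserves = Δreserves − Δrequired = −¥47.5M − (+¥47.28M) = -¥94.78 million.

-¥94.78 million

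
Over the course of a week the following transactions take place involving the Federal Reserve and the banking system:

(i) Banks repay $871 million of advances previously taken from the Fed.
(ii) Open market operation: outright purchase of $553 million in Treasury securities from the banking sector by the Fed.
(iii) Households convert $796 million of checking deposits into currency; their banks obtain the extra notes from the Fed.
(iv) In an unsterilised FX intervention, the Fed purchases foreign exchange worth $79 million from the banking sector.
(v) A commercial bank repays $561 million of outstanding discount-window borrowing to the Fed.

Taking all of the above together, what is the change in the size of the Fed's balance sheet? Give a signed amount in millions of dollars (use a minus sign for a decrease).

-$800 million

Fed balance sheet:
  Assets:      Securities +$553M, Loans to banks −$1432M, Foreign assets +$79M
  Liabilities: Bank reserves −$1596M, Currency in circulation +$796M
Change in total Fed assets = -$800 million.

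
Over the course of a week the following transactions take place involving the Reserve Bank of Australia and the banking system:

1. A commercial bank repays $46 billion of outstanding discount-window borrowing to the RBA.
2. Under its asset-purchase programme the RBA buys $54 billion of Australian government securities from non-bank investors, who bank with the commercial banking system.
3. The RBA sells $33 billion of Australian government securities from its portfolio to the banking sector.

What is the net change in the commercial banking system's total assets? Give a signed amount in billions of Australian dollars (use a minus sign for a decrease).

RBA balance sheet:
  Assets:      Securities +$21B, Loans to banks −$46B
  Liabilities: Bank reserves −$25B
Commercial banking system:
  Assets:      Reserves at CB −$25B, Securities +$33B
  Liabilities: Checkable deposits +$54B, Borrowings from CB −$46B
Change in total bank assets = +$8 billion.

+$8 billion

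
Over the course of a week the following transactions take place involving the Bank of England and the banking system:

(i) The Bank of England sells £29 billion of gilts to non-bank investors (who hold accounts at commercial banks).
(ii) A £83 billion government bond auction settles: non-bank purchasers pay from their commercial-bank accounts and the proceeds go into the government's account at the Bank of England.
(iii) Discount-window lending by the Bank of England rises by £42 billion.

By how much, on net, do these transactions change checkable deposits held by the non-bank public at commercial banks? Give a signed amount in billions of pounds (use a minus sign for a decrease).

Bank of England balance sheet:
  Assets:      Securities −£29B, Loans to banks +£42B
  Liabilities: Bank reserves −£70B, Government deposits +£83B
Commercial banking system:
  Assets:      Reserves at CB −£70B
  Liabilities: Checkable deposits −£112B, Borrowings from CB +£42B
So the change in checkable deposits held by the non-bank public at commercial banks is -£112 billion.

-£112 billion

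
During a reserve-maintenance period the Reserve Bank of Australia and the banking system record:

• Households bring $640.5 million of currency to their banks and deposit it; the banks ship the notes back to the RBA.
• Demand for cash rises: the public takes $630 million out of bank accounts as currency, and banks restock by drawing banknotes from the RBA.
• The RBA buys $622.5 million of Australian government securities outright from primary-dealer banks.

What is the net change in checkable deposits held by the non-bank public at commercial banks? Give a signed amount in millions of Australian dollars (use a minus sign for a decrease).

Currency deposit $640.5 million: non-bank counterparties' bank balances rise → +$640.5M.
Currency withdrawal $630 million: non-bank counterparties' bank balances fall → −$630M.
OMO purchase (from banks) $622.5 million: the counterparty is a bank, so public deposits are unchanged → 0.
Net: 640.5 − 630 + 0 = +$10.5 million.

+$10.5 million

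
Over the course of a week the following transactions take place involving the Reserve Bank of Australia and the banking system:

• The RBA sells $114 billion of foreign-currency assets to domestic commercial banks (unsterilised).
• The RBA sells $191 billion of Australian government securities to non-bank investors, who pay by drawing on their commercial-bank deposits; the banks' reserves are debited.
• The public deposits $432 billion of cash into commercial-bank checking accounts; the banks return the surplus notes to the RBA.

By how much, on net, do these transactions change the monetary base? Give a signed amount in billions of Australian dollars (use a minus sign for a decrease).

-$305 billion

FX sale $114 billion: RBA balance sheet contracts → −$114B.
Asset sale (to non-banks) $191 billion: RBA balance sheet contracts → −$191B.
Currency deposit $432 billion: just a shift between currency and reserves — both are base money → 0.
Net: −114 − 191 + 0 = -$305 billion.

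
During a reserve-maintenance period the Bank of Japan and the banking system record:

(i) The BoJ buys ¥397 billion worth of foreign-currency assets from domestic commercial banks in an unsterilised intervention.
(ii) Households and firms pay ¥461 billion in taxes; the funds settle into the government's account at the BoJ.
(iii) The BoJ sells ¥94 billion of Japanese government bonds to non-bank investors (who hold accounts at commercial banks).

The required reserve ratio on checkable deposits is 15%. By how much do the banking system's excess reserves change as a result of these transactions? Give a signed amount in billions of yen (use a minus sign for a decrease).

-¥74.75 billion

FX purchase ¥397 billion: reserves +¥397B, deposits 0.
Government account inflow ¥461 billion: reserves −¥461B, deposits −¥461B.
Asset sale (to non-banks) ¥94 billion: reserves −¥94B, deposits −¥94B.
Totals: Δreserves = −¥158B, Δdeposits = −¥555B.
Δrequired reserves = 15% × −¥555B = −¥83.25B.
Δexcess reserves = Δreserves − Δrequired = −¥158B − (−¥83.25B) = -¥74.75 billion.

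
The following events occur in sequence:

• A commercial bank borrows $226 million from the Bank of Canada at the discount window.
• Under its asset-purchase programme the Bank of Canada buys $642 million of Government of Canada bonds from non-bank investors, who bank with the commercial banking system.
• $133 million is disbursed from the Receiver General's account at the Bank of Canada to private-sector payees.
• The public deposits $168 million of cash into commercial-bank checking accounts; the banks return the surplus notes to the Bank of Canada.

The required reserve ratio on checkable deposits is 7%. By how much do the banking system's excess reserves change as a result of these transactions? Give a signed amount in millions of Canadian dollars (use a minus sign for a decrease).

+$1102.99 million

Discount-window loan $226 million: reserves +$226M, deposits 0.
Asset purchase (from non-banks) $642 million: reserves +$642M, deposits +$642M.
Government spending $133 million: reserves +$133M, deposits +$133M.
Currency deposit $168 million: reserves +$168M, deposits +$168M.
Totals: Δreserves = +$1169M, Δdeposits = +$943M.
Δrequired reserves = 7% × +$943M = +$66.01M.
Δexcess reserves = Δreserves − Δrequired = +$1169M − (+$66.01M) = +$1102.99 million.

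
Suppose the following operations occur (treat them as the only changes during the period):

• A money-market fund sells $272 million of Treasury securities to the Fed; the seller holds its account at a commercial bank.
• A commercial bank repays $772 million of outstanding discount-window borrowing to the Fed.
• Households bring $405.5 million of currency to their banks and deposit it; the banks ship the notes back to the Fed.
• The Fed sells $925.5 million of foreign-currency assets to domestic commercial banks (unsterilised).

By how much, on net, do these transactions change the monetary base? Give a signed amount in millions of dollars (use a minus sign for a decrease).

-$1425.5 million

Asset purchase (from non-banks) $272 million: Fed balance sheet expands → +$272M.
Discount-window repayment $772 million: Fed balance sheet contracts → −$772M.
Currency deposit $405.5 million: just a shift between currency and reserves — both are base money → 0.
FX sale $925.5 million: Fed balance sheet contracts → −$925.5M.
Net: 272 − 772 + 0 − 925.5 = -$1425.5 million.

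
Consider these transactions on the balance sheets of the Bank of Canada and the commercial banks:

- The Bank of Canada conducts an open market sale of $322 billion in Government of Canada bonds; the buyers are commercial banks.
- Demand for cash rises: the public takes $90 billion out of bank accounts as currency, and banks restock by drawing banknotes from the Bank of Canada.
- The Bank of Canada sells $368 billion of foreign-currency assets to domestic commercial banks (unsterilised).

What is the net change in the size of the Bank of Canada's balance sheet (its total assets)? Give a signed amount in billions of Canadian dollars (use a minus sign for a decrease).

-$690 billion

OMO sale (to banks) $322 billion: a Bank of Canada asset is shed → −$322B.
Currency withdrawal $90 billion: only the composition of liabilities changes → 0.
FX sale $368 billion: a Bank of Canada asset is shed → −$368B.
Net: −322 + 0 − 368 = -$690 billion.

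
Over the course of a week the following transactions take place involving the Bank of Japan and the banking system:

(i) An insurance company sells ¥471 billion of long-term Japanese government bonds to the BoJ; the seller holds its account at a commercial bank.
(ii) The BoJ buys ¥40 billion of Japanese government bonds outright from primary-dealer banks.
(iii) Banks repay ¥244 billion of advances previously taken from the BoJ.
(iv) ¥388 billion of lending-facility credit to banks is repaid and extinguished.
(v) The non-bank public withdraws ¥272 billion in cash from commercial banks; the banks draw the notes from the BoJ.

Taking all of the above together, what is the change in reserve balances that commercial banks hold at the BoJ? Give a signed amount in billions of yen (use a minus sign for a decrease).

Asset purchase (from non-banks) ¥471 billion: the BoJ pays by crediting reserve accounts → +¥471B.
OMO purchase (from banks) ¥40 billion: the BoJ pays by crediting reserve accounts → +¥40B.
Discount-window repayment ¥244 billion: repayment is debited from reserves → −¥244B.
Discount-window repayment ¥388 billion: repayment is debited from reserves → −¥388B.
Currency withdrawal ¥272 billion: banks swap reserves for currency → −¥272B.
Net: 471 + 40 − 244 − 388 − 272 = -¥393 billion.

-¥393 billion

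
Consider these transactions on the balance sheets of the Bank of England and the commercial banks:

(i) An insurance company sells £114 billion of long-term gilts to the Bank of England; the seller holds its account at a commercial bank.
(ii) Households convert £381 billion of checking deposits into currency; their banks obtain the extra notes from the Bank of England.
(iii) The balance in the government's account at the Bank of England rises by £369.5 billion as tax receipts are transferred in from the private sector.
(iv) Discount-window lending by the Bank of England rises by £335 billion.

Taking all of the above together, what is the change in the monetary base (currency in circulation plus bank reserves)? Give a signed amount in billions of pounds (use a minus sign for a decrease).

Bank of England balance sheet:
  Assets:      Securities +£114B, Loans to banks +£335B
  Liabilities: Bank reserves −£301.5B, Currency in circulation +£381B, Government deposits +£369.5B
Commercial banking system:
  Assets:      Reserves at CB −£301.5B
  Liabilities: Checkable deposits −£636.5B, Borrowings from CB +£335B
Monetary base = currency + reserves: +£381B + (−£301.5B) = +£79.5 billion.

+£79.5 billion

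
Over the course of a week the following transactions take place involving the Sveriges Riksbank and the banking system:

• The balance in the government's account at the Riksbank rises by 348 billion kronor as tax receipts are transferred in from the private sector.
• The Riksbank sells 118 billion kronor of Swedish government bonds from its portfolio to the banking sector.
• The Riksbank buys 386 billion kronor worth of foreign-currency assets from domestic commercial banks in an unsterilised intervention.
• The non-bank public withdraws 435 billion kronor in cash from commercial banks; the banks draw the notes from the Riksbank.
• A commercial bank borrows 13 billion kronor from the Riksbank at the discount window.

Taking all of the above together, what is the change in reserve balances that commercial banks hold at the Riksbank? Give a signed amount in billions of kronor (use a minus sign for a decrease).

-502 billion

Riksbank balance sheet:
  Assets:      Securities −118B, Loans to banks +13B, Foreign assets +386B
  Liabilities: Bank reserves −502B, Currency in circulation +435B, Government deposits +348B
Commercial banking system:
  Assets:      Reserves at CB −502B, Securities +118B, Foreign assets −386B
  Liabilities: Checkable deposits −783B, Borrowings from CB +13B
So the change in reserve balances that commercial banks hold at the Riksbank is -502 billion.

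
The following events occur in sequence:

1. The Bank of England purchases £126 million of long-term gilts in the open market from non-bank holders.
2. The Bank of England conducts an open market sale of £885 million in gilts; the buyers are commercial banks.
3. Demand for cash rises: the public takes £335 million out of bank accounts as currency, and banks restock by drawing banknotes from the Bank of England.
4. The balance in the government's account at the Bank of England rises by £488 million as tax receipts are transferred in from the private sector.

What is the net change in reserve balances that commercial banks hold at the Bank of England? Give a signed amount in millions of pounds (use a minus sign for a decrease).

-£1582 million

Asset purchase (from non-banks) £126 million: the Bank of England pays by crediting reserve accounts → +£126M.
OMO sale (to banks) £885 million: the buying banks pay out of their reserve balances → −£885M.
Currency withdrawal £335 million: banks swap reserves for currency → −£335M.
Government account inflow £488 million: funds move from bank reserves into the government account → −£488M.
Net: 126 − 885 − 335 − 488 = -£1582 million.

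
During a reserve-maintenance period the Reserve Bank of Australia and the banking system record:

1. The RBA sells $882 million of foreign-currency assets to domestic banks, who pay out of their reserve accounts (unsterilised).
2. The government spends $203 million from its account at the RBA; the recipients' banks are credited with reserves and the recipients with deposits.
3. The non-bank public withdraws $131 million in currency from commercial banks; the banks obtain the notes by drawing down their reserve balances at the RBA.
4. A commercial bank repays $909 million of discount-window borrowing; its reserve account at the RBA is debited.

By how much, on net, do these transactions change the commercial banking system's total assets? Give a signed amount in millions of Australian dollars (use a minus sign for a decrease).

-$837 million

RBA balance sheet:
  Assets:      Loans to banks −$909M, Foreign assets −$882M
  Liabilities: Bank reserves −$1719M, Currency in circulation +$131M, Government deposits −$203M
Commercial banking system:
  Assets:      Reserves at CB −$1719M, Foreign assets +$882M
  Liabilities: Checkable deposits +$72M, Borrowings from CB −$909M
Change in total bank assets = -$837 million.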